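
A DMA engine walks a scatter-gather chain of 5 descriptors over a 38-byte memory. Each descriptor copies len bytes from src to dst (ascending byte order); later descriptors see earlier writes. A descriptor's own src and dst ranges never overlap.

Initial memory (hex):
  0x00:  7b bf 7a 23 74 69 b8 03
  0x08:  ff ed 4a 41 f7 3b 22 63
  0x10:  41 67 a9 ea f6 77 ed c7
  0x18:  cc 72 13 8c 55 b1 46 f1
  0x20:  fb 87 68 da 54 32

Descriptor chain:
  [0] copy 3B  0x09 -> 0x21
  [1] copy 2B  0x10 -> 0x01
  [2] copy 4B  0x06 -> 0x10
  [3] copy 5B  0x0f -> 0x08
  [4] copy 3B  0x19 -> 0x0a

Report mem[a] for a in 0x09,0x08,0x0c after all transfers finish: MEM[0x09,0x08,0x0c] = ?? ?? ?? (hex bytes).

  after D0: wrote 3B at 0x21 = ed4a41
  after D1: wrote 2B at 0x01 = 4167
  after D2: wrote 4B at 0x10 = b803ffed
  after D3: wrote 5B at 0x08 = 63b803ffed
  after D4: wrote 3B at 0x0a = 72138c
query mem[0x09]=0xb8, mem[0x08]=0x63, mem[0x0c]=0x8c

MEM[0x09,0x08,0x0c] = b8 63 8c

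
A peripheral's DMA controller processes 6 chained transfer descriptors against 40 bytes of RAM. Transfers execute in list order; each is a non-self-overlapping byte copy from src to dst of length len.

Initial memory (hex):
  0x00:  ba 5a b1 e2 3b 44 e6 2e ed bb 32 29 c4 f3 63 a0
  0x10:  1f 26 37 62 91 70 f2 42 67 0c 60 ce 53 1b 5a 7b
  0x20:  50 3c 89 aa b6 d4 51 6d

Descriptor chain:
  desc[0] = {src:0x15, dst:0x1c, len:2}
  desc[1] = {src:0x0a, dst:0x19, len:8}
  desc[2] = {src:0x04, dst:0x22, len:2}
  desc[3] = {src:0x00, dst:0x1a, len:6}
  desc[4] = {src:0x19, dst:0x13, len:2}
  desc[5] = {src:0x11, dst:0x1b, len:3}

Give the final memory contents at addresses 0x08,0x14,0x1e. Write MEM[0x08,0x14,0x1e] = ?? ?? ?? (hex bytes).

[0] 0x15->0x1c len=2 : 70 f2
[1] 0x0a->0x19 len=8 : 32 29 c4 f3 63 a0 1f 26
[2] 0x04->0x22 len=2 : 3b 44
[3] 0x00->0x1a len=6 : ba 5a b1 e2 3b 44
[4] 0x19->0x13 len=2 : 32 ba
[5] 0x11->0x1b len=3 : 26 37 32
query mem[0x08]=0xed, mem[0x14]=0xba, mem[0x1e]=0x3b

MEM[0x08,0x14,0x1e] = ed ba 3b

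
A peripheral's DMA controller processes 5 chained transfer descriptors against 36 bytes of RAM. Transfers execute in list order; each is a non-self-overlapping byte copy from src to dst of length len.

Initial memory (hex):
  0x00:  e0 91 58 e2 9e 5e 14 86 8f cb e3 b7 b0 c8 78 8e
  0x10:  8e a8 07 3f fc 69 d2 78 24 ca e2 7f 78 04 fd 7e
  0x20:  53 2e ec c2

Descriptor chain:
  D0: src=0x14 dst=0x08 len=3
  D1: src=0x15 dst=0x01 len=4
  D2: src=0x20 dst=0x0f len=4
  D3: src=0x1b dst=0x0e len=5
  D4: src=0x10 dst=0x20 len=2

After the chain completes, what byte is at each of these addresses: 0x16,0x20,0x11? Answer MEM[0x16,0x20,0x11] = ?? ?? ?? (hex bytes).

MEM[0x16,0x20,0x11] = d2 04 fd

[0] 0x14->0x08 len=3 : fc 69 d2
[1] 0x15->0x01 len=4 : 69 d2 78 24
[2] 0x20->0x0f len=4 : 53 2e ec c2
[3] 0x1b->0x0e len=5 : 7f 78 04 fd 7e
[4] 0x10->0x20 len=2 : 04 fd
query mem[0x16]=0xd2, mem[0x20]=0x04, mem[0x11]=0xfd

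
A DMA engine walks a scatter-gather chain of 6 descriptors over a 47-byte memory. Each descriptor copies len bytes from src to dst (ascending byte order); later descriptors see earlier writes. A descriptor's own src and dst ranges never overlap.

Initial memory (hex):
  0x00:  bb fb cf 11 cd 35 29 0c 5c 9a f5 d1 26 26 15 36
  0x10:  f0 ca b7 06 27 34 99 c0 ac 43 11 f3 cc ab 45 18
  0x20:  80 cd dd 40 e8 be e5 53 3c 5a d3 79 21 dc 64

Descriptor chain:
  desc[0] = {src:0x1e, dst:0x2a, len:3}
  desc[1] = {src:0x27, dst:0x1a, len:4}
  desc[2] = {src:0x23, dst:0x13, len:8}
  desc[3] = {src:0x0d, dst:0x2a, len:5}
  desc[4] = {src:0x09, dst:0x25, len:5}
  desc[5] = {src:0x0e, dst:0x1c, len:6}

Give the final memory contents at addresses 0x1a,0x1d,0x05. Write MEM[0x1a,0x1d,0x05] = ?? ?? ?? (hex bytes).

MEM[0x1a,0x1d,0x05] = 45 36 35

#0 dst[0x2a+3] := {0x45,0x18,0x80}
#1 dst[0x1a+4] := {0x53,0x3c,0x5a,0x45}
#2 dst[0x13+8] := {0x40,0xe8,0xbe,0xe5,0x53,0x3c,0x5a,0x45}
#3 dst[0x2a+5] := {0x26,0x15,0x36,0xf0,0xca}
#4 dst[0x25+5] := {0x9a,0xf5,0xd1,0x26,0x26}
#5 dst[0x1c+6] := {0x15,0x36,0xf0,0xca,0xb7,0x40}
query mem[0x1a]=0x45, mem[0x1d]=0x36, mem[0x05]=0x35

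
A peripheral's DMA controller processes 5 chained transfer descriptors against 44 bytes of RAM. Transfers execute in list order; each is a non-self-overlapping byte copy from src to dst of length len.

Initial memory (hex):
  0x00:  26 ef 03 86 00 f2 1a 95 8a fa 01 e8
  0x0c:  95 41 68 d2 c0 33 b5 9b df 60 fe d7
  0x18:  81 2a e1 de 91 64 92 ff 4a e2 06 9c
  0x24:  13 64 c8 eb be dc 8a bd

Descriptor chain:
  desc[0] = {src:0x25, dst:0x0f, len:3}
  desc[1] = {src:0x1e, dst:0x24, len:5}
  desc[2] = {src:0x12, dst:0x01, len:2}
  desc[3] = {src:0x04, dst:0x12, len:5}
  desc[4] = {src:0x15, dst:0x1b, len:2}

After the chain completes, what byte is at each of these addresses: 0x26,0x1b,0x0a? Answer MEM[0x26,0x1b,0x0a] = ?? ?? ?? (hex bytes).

MEM[0x26,0x1b,0x0a] = 4a 95 01

D0: mem[0x0f..0x11] <- [64 c8 eb]
D1: mem[0x24..0x28] <- [92 ff 4a e2 06]
D2: mem[0x01..0x02] <- [b5 9b]
D3: mem[0x12..0x16] <- [00 f2 1a 95 8a]
D4: mem[0x1b..0x1c] <- [95 8a]
query mem[0x26]=0x4a, mem[0x1b]=0x95, mem[0x0a]=0x01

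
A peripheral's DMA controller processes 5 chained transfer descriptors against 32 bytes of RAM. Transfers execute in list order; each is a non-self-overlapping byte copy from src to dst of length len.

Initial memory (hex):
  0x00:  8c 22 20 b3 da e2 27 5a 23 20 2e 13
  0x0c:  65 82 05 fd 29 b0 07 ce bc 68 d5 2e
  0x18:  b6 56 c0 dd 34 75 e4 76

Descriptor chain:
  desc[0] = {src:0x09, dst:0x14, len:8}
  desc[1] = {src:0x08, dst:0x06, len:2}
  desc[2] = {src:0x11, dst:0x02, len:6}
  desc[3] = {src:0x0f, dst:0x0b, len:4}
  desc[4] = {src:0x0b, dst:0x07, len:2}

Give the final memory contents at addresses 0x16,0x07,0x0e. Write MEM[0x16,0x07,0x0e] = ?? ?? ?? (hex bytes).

D0: mem[0x14..0x1b] <- [20 2e 13 65 82 05 fd 29]
D1: mem[0x06..0x07] <- [23 20]
D2: mem[0x02..0x07] <- [b0 07 ce 20 2e 13]
D3: mem[0x0b..0x0e] <- [fd 29 b0 07]
D4: mem[0x07..0x08] <- [fd 29]
query mem[0x16]=0x13, mem[0x07]=0xfd, mem[0x0e]=0x07

MEM[0x16,0x07,0x0e] = 13 fd 07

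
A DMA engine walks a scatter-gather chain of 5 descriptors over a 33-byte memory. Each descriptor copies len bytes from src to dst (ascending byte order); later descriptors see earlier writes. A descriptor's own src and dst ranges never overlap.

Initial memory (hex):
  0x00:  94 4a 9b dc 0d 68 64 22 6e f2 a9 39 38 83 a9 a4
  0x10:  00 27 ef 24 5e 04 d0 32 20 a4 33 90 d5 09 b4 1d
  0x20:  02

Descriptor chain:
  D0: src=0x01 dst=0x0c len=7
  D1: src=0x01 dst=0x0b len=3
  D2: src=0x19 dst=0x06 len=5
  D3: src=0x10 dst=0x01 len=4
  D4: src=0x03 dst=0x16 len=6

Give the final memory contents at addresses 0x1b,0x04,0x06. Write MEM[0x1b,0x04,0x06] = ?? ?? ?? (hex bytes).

#0 dst[0x0c+7] := {0x4a,0x9b,0xdc,0x0d,0x68,0x64,0x22}
#1 dst[0x0b+3] := {0x4a,0x9b,0xdc}
#2 dst[0x06+5] := {0xa4,0x33,0x90,0xd5,0x09}
#3 dst[0x01+4] := {0x68,0x64,0x22,0x24}
#4 dst[0x16+6] := {0x22,0x24,0x68,0xa4,0x33,0x90}
query mem[0x1b]=0x90, mem[0x04]=0x24, mem[0x06]=0xa4

MEM[0x1b,0x04,0x06] = 90 24 a4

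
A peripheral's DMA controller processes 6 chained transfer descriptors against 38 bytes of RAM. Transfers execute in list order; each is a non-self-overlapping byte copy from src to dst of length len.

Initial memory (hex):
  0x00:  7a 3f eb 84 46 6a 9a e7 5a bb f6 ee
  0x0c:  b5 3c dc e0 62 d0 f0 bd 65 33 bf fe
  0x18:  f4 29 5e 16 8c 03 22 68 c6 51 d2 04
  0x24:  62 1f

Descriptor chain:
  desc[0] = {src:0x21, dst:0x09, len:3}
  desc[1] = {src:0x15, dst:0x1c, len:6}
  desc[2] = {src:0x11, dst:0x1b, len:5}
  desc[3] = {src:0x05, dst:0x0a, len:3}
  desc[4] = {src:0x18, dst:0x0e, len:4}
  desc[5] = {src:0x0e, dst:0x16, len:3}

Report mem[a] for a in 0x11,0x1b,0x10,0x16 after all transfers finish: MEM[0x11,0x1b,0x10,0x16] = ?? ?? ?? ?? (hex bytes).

MEM[0x11,0x1b,0x10,0x16] = d0 d0 5e f4

#0 dst[0x09+3] := {0x51,0xd2,0x04}
#1 dst[0x1c+6] := {0x33,0xbf,0xfe,0xf4,0x29,0x5e}
#2 dst[0x1b+5] := {0xd0,0xf0,0xbd,0x65,0x33}
#3 dst[0x0a+3] := {0x6a,0x9a,0xe7}
#4 dst[0x0e+4] := {0xf4,0x29,0x5e,0xd0}
#5 dst[0x16+3] := {0xf4,0x29,0x5e}
query mem[0x11]=0xd0, mem[0x1b]=0xd0, mem[0x10]=0x5e, mem[0x16]=0xf4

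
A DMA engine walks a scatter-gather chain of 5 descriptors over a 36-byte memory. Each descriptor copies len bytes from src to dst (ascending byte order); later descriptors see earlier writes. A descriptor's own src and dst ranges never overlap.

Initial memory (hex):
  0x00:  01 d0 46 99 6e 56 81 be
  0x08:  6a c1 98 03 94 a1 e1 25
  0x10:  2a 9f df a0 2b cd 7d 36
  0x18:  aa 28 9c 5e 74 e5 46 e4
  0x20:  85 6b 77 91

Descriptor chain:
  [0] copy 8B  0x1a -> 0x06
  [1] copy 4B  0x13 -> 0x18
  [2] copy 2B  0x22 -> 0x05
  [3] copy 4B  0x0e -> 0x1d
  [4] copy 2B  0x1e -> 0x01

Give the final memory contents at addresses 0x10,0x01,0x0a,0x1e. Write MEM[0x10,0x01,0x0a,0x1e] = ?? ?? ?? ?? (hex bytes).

MEM[0x10,0x01,0x0a,0x1e] = 2a 25 46 25

#0 dst[0x06+8] := {0x9c,0x5e,0x74,0xe5,0x46,0xe4,0x85,0x6b}
#1 dst[0x18+4] := {0xa0,0x2b,0xcd,0x7d}
#2 dst[0x05+2] := {0x77,0x91}
#3 dst[0x1d+4] := {0xe1,0x25,0x2a,0x9f}
#4 dst[0x01+2] := {0x25,0x2a}
query mem[0x10]=0x2a, mem[0x01]=0x25, mem[0x0a]=0x46, mem[0x1e]=0x25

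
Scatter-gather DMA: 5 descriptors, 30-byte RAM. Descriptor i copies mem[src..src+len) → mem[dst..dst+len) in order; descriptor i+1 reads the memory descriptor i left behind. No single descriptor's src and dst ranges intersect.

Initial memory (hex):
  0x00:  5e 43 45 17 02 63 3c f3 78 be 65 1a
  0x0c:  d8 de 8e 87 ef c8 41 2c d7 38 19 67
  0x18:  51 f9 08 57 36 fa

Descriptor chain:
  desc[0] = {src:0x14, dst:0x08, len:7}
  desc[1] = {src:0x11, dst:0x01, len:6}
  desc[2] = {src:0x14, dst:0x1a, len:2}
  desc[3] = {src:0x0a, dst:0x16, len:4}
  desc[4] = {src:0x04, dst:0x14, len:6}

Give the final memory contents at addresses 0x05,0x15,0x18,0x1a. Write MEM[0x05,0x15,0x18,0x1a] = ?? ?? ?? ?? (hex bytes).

D0: mem[0x08..0x0e] <- [d7 38 19 67 51 f9 08]
D1: mem[0x01..0x06] <- [c8 41 2c d7 38 19]
D2: mem[0x1a..0x1b] <- [d7 38]
D3: mem[0x16..0x19] <- [19 67 51 f9]
D4: mem[0x14..0x19] <- [d7 38 19 f3 d7 38]
query mem[0x05]=0x38, mem[0x15]=0x38, mem[0x18]=0xd7, mem[0x1a]=0xd7

MEM[0x05,0x15,0x18,0x1a] = 38 38 d7 d7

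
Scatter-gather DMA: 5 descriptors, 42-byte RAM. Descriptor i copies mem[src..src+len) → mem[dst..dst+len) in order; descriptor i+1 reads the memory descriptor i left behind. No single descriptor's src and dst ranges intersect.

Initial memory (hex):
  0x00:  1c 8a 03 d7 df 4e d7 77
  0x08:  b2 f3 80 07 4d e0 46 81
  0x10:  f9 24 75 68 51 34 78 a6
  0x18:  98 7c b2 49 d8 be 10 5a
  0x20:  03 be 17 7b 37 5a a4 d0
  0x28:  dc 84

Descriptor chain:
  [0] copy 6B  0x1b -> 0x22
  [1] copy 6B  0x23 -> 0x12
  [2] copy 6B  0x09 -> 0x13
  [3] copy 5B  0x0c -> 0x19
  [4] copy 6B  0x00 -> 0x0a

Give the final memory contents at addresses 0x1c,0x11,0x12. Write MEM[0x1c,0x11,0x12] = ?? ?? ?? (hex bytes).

MEM[0x1c,0x11,0x12] = 81 24 d8

D0: mem[0x22..0x27] <- [49 d8 be 10 5a 03]
D1: mem[0x12..0x17] <- [d8 be 10 5a 03 dc]
D2: mem[0x13..0x18] <- [f3 80 07 4d e0 46]
D3: mem[0x19..0x1d] <- [4d e0 46 81 f9]
D4: mem[0x0a..0x0f] <- [1c 8a 03 d7 df 4e]
query mem[0x1c]=0x81, mem[0x11]=0x24, mem[0x12]=0xd8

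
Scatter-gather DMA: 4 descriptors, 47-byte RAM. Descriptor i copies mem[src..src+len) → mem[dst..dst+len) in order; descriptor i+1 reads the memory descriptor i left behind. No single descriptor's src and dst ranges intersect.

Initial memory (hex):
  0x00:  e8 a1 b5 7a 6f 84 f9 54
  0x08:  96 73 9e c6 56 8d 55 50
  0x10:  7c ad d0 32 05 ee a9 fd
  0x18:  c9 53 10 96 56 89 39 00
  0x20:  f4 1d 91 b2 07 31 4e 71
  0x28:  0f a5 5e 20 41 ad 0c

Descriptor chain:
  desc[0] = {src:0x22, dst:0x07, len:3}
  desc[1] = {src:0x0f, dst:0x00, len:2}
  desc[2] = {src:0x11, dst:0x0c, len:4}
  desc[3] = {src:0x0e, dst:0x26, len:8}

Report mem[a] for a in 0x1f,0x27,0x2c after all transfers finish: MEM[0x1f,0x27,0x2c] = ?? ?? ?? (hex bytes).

MEM[0x1f,0x27,0x2c] = 00 05 05

#0 dst[0x07+3] := {0x91,0xb2,0x07}
#1 dst[0x00+2] := {0x50,0x7c}
#2 dst[0x0c+4] := {0xad,0xd0,0x32,0x05}
#3 dst[0x26+8] := {0x32,0x05,0x7c,0xad,0xd0,0x32,0x05,0xee}
query mem[0x1f]=0x00, mem[0x27]=0x05, mem[0x2c]=0x05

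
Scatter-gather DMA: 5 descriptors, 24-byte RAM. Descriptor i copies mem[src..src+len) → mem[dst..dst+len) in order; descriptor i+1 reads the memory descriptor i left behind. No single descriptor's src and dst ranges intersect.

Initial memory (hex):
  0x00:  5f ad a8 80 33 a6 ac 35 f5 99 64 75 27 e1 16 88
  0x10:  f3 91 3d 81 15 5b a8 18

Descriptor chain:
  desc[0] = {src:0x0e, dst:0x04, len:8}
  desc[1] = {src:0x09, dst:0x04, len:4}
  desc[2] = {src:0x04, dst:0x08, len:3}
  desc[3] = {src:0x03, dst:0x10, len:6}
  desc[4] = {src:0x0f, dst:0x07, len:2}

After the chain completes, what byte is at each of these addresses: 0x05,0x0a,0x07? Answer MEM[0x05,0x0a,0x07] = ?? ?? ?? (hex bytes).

MEM[0x05,0x0a,0x07] = 15 5b 88

[0] 0x0e->0x04 len=8 : 16 88 f3 91 3d 81 15 5b
[1] 0x09->0x04 len=4 : 81 15 5b 27
[2] 0x04->0x08 len=3 : 81 15 5b
[3] 0x03->0x10 len=6 : 80 81 15 5b 27 81
[4] 0x0f->0x07 len=2 : 88 80
query mem[0x05]=0x15, mem[0x0a]=0x5b, mem[0x07]=0x88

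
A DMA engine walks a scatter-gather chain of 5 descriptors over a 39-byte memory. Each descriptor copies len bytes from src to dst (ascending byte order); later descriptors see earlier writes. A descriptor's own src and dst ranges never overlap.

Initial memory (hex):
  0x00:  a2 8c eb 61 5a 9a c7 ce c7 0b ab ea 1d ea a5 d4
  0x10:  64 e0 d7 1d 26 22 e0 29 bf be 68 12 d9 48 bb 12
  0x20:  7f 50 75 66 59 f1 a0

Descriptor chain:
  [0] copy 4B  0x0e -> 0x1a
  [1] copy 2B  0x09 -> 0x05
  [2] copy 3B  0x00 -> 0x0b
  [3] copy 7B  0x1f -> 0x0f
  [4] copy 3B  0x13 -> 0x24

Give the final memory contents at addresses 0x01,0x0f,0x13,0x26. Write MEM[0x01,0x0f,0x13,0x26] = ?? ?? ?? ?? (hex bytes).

#0 dst[0x1a+4] := {0xa5,0xd4,0x64,0xe0}
#1 dst[0x05+2] := {0x0b,0xab}
#2 dst[0x0b+3] := {0xa2,0x8c,0xeb}
#3 dst[0x0f+7] := {0x12,0x7f,0x50,0x75,0x66,0x59,0xf1}
#4 dst[0x24+3] := {0x66,0x59,0xf1}
query mem[0x01]=0x8c, mem[0x0f]=0x12, mem[0x13]=0x66, mem[0x26]=0xf1

MEM[0x01,0x0f,0x13,0x26] = 8c 12 66 f1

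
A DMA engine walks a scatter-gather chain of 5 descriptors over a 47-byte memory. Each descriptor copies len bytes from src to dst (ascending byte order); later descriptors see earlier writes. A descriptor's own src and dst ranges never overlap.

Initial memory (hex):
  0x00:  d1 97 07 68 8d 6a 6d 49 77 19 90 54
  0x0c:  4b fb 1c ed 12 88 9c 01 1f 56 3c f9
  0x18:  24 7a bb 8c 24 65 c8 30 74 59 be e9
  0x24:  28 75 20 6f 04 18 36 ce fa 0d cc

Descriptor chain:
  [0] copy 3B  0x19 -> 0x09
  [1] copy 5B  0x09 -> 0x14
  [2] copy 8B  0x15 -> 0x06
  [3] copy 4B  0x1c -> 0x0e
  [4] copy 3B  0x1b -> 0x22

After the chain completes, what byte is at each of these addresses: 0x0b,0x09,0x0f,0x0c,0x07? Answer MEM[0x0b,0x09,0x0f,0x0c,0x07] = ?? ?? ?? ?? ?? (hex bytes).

#0 dst[0x09+3] := {0x7a,0xbb,0x8c}
#1 dst[0x14+5] := {0x7a,0xbb,0x8c,0x4b,0xfb}
#2 dst[0x06+8] := {0xbb,0x8c,0x4b,0xfb,0x7a,0xbb,0x8c,0x24}
#3 dst[0x0e+4] := {0x24,0x65,0xc8,0x30}
#4 dst[0x22+3] := {0x8c,0x24,0x65}
query mem[0x0b]=0xbb, mem[0x09]=0xfb, mem[0x0f]=0x65, mem[0x0c]=0x8c, mem[0x07]=0x8c

MEM[0x0b,0x09,0x0f,0x0c,0x07] = bb fb 65 8c 8c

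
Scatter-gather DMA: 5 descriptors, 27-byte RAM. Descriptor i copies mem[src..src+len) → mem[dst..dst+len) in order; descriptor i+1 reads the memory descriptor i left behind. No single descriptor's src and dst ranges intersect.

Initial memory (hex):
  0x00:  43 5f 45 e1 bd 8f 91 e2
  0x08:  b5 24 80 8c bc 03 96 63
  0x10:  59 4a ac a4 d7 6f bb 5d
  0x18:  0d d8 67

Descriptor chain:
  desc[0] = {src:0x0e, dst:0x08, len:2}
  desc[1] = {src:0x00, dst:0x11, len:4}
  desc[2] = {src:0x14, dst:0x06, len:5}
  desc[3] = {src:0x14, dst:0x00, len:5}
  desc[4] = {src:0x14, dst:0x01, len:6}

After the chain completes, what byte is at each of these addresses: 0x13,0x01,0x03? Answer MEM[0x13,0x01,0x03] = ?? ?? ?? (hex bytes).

D0: mem[0x08..0x09] <- [96 63]
D1: mem[0x11..0x14] <- [43 5f 45 e1]
D2: mem[0x06..0x0a] <- [e1 6f bb 5d 0d]
D3: mem[0x00..0x04] <- [e1 6f bb 5d 0d]
D4: mem[0x01..0x06] <- [e1 6f bb 5d 0d d8]
query mem[0x13]=0x45, mem[0x01]=0xe1, mem[0x03]=0xbb

MEM[0x13,0x01,0x03] = 45 e1 bb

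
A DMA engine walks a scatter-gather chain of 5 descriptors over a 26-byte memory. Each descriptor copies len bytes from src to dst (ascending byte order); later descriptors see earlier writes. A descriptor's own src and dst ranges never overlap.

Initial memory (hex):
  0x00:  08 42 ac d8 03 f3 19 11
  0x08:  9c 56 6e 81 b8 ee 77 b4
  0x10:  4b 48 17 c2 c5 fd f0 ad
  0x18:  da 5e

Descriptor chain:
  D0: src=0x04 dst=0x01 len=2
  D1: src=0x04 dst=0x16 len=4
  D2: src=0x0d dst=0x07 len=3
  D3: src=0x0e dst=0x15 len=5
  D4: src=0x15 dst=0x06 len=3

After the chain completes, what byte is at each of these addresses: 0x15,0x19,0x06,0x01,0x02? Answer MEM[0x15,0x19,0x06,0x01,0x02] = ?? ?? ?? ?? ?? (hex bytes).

[0] 0x04->0x01 len=2 : 03 f3
[1] 0x04->0x16 len=4 : 03 f3 19 11
[2] 0x0d->0x07 len=3 : ee 77 b4
[3] 0x0e->0x15 len=5 : 77 b4 4b 48 17
[4] 0x15->0x06 len=3 : 77 b4 4b
query mem[0x15]=0x77, mem[0x19]=0x17, mem[0x06]=0x77, mem[0x01]=0x03, mem[0x02]=0xf3

MEM[0x15,0x19,0x06,0x01,0x02] = 77 17 77 03 f3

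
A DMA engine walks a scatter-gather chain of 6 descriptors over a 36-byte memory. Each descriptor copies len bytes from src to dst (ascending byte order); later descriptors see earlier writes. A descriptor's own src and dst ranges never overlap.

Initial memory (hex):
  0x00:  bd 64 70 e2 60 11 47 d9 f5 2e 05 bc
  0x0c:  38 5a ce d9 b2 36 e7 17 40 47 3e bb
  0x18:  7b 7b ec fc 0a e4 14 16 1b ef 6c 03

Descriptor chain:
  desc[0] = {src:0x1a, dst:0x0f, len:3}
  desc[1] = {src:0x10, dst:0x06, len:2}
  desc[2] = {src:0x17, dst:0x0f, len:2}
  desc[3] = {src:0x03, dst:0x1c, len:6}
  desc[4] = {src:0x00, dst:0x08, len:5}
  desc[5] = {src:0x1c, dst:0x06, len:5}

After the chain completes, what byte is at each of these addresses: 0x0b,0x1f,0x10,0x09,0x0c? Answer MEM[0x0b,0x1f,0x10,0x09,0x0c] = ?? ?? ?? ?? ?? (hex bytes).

D0: mem[0x0f..0x11] <- [ec fc 0a]
D1: mem[0x06..0x07] <- [fc 0a]
D2: mem[0x0f..0x10] <- [bb 7b]
D3: mem[0x1c..0x21] <- [e2 60 11 fc 0a f5]
D4: mem[0x08..0x0c] <- [bd 64 70 e2 60]
D5: mem[0x06..0x0a] <- [e2 60 11 fc 0a]
query mem[0x0b]=0xe2, mem[0x1f]=0xfc, mem[0x10]=0x7b, mem[0x09]=0xfc, mem[0x0c]=0x60

MEM[0x0b,0x1f,0x10,0x09,0x0c] = e2 fc 7b fc 60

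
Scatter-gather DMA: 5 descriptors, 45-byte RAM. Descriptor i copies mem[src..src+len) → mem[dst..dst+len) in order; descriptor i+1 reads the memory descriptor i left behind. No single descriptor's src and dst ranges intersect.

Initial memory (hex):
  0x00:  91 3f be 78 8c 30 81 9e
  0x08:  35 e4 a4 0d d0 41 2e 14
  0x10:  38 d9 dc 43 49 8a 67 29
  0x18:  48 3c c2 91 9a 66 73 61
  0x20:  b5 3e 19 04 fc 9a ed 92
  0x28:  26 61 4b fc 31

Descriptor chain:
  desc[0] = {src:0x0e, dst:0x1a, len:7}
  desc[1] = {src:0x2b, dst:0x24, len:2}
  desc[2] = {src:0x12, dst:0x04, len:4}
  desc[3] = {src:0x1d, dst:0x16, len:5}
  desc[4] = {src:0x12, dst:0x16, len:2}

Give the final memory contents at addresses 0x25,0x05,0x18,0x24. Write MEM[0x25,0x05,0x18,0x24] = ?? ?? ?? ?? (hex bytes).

[0] 0x0e->0x1a len=7 : 2e 14 38 d9 dc 43 49
[1] 0x2b->0x24 len=2 : fc 31
[2] 0x12->0x04 len=4 : dc 43 49 8a
[3] 0x1d->0x16 len=5 : d9 dc 43 49 3e
[4] 0x12->0x16 len=2 : dc 43
query mem[0x25]=0x31, mem[0x05]=0x43, mem[0x18]=0x43, mem[0x24]=0xfc

MEM[0x25,0x05,0x18,0x24] = 31 43 43 fc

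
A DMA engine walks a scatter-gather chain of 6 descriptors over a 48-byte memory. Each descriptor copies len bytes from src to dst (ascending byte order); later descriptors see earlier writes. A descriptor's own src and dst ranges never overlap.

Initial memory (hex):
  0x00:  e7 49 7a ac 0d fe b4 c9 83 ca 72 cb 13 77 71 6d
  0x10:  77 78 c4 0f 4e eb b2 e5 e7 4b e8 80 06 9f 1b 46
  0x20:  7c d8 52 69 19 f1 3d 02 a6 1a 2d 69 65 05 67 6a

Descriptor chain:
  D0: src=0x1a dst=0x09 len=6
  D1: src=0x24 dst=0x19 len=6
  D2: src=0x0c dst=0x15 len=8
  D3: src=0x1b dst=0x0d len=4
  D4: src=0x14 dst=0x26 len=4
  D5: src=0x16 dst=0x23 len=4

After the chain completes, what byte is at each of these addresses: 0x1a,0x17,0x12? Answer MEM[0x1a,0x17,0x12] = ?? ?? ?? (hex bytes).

D0: mem[0x09..0x0e] <- [e8 80 06 9f 1b 46]
D1: mem[0x19..0x1e] <- [19 f1 3d 02 a6 1a]
D2: mem[0x15..0x1c] <- [9f 1b 46 6d 77 78 c4 0f]
D3: mem[0x0d..0x10] <- [c4 0f a6 1a]
D4: mem[0x26..0x29] <- [4e 9f 1b 46]
D5: mem[0x23..0x26] <- [1b 46 6d 77]
query mem[0x1a]=0x78, mem[0x17]=0x46, mem[0x12]=0xc4

MEM[0x1a,0x17,0x12] = 78 46 c4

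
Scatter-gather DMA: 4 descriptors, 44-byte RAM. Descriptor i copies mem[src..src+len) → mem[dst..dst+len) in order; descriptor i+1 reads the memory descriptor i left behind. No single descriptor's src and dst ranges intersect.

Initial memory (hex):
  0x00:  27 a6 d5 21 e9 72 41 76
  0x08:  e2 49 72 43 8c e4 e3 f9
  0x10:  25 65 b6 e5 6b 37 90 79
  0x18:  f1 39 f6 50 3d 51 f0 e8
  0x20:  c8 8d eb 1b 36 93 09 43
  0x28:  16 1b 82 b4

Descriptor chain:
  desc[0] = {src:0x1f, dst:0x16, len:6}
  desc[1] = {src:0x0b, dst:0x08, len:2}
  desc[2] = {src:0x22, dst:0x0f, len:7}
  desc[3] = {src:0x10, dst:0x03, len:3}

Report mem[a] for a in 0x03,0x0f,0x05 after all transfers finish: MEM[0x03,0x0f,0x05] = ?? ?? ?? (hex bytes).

D0: mem[0x16..0x1b] <- [e8 c8 8d eb 1b 36]
D1: mem[0x08..0x09] <- [43 8c]
D2: mem[0x0f..0x15] <- [eb 1b 36 93 09 43 16]
D3: mem[0x03..0x05] <- [1b 36 93]
query mem[0x03]=0x1b, mem[0x0f]=0xeb, mem[0x05]=0x93

MEM[0x03,0x0f,0x05] = 1b eb 93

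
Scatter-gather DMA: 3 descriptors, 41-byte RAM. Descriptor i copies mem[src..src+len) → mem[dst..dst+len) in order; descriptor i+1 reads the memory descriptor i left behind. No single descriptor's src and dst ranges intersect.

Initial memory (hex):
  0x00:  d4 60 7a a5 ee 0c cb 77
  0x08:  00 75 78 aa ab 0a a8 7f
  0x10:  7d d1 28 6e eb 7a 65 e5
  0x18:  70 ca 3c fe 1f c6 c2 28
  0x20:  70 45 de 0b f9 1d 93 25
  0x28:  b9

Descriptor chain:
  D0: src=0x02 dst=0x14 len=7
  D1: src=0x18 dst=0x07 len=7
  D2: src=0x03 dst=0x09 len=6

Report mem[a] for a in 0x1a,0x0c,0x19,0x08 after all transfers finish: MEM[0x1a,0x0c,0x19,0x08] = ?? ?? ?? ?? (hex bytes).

MEM[0x1a,0x0c,0x19,0x08] = 00 cb 77 77

[0] 0x02->0x14 len=7 : 7a a5 ee 0c cb 77 00
[1] 0x18->0x07 len=7 : cb 77 00 fe 1f c6 c2
[2] 0x03->0x09 len=6 : a5 ee 0c cb cb 77
query mem[0x1a]=0x00, mem[0x0c]=0xcb, mem[0x19]=0x77, mem[0x08]=0x77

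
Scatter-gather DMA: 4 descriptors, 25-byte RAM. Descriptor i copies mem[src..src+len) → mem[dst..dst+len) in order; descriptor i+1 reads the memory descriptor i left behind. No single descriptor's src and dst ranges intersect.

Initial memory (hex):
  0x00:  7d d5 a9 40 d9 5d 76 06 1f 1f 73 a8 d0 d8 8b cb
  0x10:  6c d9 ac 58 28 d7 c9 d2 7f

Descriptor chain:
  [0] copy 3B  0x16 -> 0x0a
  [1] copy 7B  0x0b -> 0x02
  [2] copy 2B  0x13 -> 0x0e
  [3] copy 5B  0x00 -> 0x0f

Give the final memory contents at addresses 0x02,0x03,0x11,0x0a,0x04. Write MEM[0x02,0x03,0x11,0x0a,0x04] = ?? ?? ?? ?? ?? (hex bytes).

[0] 0x16->0x0a len=3 : c9 d2 7f
[1] 0x0b->0x02 len=7 : d2 7f d8 8b cb 6c d9
[2] 0x13->0x0e len=2 : 58 28
[3] 0x00->0x0f len=5 : 7d d5 d2 7f d8
query mem[0x02]=0xd2, mem[0x03]=0x7f, mem[0x11]=0xd2, mem[0x0a]=0xc9, mem[0x04]=0xd8

MEM[0x02,0x03,0x11,0x0a,0x04] = d2 7f d2 c9 d8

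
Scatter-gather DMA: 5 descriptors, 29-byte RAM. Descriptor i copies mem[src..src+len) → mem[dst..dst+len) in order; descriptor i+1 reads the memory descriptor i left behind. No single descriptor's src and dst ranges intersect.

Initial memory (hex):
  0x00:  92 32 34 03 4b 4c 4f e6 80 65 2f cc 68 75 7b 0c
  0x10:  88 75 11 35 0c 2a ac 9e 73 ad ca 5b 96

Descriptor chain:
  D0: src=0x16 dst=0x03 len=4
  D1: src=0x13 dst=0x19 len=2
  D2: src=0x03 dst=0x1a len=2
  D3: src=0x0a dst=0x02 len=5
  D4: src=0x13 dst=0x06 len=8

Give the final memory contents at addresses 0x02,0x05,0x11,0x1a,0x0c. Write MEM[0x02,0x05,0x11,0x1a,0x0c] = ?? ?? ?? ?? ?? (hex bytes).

MEM[0x02,0x05,0x11,0x1a,0x0c] = 2f 75 75 ac 35

  after D0: wrote 4B at 0x03 = ac9e73ad
  after D1: wrote 2B at 0x19 = 350c
  after D2: wrote 2B at 0x1a = ac9e
  after D3: wrote 5B at 0x02 = 2fcc68757b
  after D4: wrote 8B at 0x06 = 350c2aac9e7335ac
query mem[0x02]=0x2f, mem[0x05]=0x75, mem[0x11]=0x75, mem[0x1a]=0xac, mem[0x0c]=0x35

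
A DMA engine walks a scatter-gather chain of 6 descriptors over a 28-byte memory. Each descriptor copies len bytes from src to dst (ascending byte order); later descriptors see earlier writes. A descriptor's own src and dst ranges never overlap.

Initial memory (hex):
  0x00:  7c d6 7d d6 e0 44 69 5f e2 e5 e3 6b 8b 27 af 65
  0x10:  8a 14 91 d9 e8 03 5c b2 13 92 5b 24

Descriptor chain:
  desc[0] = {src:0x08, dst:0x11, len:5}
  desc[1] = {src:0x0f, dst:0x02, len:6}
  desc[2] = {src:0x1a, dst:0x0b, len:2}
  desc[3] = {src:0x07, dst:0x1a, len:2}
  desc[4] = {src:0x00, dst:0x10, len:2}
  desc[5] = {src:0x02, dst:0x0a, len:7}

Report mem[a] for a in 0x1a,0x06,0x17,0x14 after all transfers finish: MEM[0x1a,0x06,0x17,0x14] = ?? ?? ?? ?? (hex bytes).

D0: mem[0x11..0x15] <- [e2 e5 e3 6b 8b]
D1: mem[0x02..0x07] <- [65 8a e2 e5 e3 6b]
D2: mem[0x0b..0x0c] <- [5b 24]
D3: mem[0x1a..0x1b] <- [6b e2]
D4: mem[0x10..0x11] <- [7c d6]
D5: mem[0x0a..0x10] <- [65 8a e2 e5 e3 6b e2]
query mem[0x1a]=0x6b, mem[0x06]=0xe3, mem[0x17]=0xb2, mem[0x14]=0x6b

MEM[0x1a,0x06,0x17,0x14] = 6b e3 b2 6b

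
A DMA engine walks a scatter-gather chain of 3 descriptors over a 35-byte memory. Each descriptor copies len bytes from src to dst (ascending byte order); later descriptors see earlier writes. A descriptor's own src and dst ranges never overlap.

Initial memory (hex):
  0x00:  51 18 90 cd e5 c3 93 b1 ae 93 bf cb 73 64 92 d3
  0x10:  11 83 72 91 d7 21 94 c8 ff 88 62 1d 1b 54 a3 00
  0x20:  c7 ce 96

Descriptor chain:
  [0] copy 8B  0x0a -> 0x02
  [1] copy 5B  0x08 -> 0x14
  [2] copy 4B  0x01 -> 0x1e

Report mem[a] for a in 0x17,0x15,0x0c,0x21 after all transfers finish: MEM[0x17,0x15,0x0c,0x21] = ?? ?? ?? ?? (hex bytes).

MEM[0x17,0x15,0x0c,0x21] = cb 83 73 73

[0] 0x0a->0x02 len=8 : bf cb 73 64 92 d3 11 83
[1] 0x08->0x14 len=5 : 11 83 bf cb 73
[2] 0x01->0x1e len=4 : 18 bf cb 73
query mem[0x17]=0xcb, mem[0x15]=0x83, mem[0x0c]=0x73, mem[0x21]=0x73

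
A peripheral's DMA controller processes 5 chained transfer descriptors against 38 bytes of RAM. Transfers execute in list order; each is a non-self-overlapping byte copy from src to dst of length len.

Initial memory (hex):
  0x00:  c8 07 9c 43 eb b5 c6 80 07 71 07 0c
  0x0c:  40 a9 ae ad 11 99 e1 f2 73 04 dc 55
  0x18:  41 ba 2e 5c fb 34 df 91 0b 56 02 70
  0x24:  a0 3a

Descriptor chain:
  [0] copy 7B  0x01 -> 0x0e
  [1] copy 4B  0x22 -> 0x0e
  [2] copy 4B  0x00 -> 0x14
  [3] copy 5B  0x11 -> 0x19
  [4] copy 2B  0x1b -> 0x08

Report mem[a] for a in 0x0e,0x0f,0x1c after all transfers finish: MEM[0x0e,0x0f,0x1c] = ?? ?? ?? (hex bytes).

D0: mem[0x0e..0x14] <- [07 9c 43 eb b5 c6 80]
D1: mem[0x0e..0x11] <- [02 70 a0 3a]
D2: mem[0x14..0x17] <- [c8 07 9c 43]
D3: mem[0x19..0x1d] <- [3a b5 c6 c8 07]
D4: mem[0x08..0x09] <- [c6 c8]
query mem[0x0e]=0x02, mem[0x0f]=0x70, mem[0x1c]=0xc8

MEM[0x0e,0x0f,0x1c] = 02 70 c8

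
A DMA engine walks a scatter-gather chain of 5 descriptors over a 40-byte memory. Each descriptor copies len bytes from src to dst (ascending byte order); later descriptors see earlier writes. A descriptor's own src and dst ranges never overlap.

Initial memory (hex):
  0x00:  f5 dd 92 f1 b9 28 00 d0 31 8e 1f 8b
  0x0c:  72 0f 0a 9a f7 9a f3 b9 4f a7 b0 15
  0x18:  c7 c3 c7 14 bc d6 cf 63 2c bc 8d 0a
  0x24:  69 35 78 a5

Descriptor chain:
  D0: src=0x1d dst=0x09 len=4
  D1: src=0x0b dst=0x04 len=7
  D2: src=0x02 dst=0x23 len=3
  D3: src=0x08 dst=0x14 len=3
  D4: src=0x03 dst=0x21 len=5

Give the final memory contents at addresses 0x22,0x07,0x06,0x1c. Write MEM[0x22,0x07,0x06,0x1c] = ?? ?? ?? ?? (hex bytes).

  after D0: wrote 4B at 0x09 = d6cf632c
  after D1: wrote 7B at 0x04 = 632c0f0a9af79a
  after D2: wrote 3B at 0x23 = 92f163
  after D3: wrote 3B at 0x14 = 9af79a
  after D4: wrote 5B at 0x21 = f1632c0f0a
query mem[0x22]=0x63, mem[0x07]=0x0a, mem[0x06]=0x0f, mem[0x1c]=0xbc

MEM[0x22,0x07,0x06,0x1c] = 63 0a 0f bc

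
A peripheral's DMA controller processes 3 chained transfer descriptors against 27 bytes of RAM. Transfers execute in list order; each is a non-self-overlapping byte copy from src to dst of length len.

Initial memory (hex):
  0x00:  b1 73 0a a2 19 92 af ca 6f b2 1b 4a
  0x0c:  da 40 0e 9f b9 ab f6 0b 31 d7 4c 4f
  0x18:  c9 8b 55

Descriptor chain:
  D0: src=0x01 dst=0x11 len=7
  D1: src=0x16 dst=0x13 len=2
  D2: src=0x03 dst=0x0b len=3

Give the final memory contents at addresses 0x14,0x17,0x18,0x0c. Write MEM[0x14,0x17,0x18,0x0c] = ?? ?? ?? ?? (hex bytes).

[0] 0x01->0x11 len=7 : 73 0a a2 19 92 af ca
[1] 0x16->0x13 len=2 : af ca
[2] 0x03->0x0b len=3 : a2 19 92
query mem[0x14]=0xca, mem[0x17]=0xca, mem[0x18]=0xc9, mem[0x0c]=0x19

MEM[0x14,0x17,0x18,0x0c] = ca ca c9 19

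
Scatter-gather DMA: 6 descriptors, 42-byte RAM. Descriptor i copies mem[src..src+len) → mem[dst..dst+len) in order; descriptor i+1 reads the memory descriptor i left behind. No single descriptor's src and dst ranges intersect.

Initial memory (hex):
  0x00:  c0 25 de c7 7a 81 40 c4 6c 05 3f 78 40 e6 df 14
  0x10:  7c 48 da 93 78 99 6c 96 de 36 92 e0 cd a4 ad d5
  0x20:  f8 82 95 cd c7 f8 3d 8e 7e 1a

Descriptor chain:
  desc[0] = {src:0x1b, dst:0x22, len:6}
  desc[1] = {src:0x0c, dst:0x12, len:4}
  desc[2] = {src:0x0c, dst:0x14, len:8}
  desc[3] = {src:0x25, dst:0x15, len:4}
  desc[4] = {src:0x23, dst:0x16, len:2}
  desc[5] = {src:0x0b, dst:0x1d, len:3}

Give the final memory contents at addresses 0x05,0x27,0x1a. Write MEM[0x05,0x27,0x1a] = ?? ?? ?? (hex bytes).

  after D0: wrote 6B at 0x22 = e0cda4add5f8
  after D1: wrote 4B at 0x12 = 40e6df14
  after D2: wrote 8B at 0x14 = 40e6df147c4840e6
  after D3: wrote 4B at 0x15 = add5f87e
  after D4: wrote 2B at 0x16 = cda4
  after D5: wrote 3B at 0x1d = 7840e6
query mem[0x05]=0x81, mem[0x27]=0xf8, mem[0x1a]=0x40

MEM[0x05,0x27,0x1a] = 81 f8 40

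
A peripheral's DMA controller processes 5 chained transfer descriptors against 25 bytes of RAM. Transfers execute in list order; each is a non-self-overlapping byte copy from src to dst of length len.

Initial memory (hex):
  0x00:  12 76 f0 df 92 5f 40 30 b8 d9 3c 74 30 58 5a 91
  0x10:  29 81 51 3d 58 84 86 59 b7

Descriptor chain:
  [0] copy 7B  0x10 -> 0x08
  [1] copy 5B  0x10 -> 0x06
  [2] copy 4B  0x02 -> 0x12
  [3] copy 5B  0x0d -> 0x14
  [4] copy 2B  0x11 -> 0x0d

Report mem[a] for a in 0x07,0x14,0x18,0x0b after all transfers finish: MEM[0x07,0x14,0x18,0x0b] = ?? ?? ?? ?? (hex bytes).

[0] 0x10->0x08 len=7 : 29 81 51 3d 58 84 86
[1] 0x10->0x06 len=5 : 29 81 51 3d 58
[2] 0x02->0x12 len=4 : f0 df 92 5f
[3] 0x0d->0x14 len=5 : 84 86 91 29 81
[4] 0x11->0x0d len=2 : 81 f0
query mem[0x07]=0x81, mem[0x14]=0x84, mem[0x18]=0x81, mem[0x0b]=0x3d

MEM[0x07,0x14,0x18,0x0b] = 81 84 81 3d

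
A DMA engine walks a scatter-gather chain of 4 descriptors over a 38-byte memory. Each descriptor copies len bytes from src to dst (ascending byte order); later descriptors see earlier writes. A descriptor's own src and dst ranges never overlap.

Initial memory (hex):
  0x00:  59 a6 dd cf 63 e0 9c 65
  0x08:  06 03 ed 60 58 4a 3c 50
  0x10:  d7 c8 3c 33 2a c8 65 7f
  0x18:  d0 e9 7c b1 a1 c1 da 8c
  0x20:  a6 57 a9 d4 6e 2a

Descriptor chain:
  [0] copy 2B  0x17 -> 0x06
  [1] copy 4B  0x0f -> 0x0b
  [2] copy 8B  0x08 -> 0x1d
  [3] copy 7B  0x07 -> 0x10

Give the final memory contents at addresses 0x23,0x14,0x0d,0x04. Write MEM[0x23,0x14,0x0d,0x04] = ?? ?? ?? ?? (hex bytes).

  after D0: wrote 2B at 0x06 = 7fd0
  after D1: wrote 4B at 0x0b = 50d7c83c
  after D2: wrote 8B at 0x1d = 0603ed50d7c83c50
  after D3: wrote 7B at 0x10 = d00603ed50d7c8
query mem[0x23]=0x3c, mem[0x14]=0x50, mem[0x0d]=0xc8, mem[0x04]=0x63

MEM[0x23,0x14,0x0d,0x04] = 3c 50 c8 63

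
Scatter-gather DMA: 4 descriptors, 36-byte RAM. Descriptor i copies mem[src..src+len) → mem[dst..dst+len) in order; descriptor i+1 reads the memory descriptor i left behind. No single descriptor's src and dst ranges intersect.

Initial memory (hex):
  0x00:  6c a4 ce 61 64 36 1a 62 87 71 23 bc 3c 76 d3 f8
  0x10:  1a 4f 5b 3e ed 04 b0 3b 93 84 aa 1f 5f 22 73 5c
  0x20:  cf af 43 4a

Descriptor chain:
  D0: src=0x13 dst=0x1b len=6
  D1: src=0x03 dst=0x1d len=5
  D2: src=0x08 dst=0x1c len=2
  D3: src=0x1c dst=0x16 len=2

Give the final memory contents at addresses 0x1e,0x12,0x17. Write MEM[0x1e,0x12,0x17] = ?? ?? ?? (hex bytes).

MEM[0x1e,0x12,0x17] = 64 5b 71

[0] 0x13->0x1b len=6 : 3e ed 04 b0 3b 93
[1] 0x03->0x1d len=5 : 61 64 36 1a 62
[2] 0x08->0x1c len=2 : 87 71
[3] 0x1c->0x16 len=2 : 87 71
query mem[0x1e]=0x64, mem[0x12]=0x5b, mem[0x17]=0x71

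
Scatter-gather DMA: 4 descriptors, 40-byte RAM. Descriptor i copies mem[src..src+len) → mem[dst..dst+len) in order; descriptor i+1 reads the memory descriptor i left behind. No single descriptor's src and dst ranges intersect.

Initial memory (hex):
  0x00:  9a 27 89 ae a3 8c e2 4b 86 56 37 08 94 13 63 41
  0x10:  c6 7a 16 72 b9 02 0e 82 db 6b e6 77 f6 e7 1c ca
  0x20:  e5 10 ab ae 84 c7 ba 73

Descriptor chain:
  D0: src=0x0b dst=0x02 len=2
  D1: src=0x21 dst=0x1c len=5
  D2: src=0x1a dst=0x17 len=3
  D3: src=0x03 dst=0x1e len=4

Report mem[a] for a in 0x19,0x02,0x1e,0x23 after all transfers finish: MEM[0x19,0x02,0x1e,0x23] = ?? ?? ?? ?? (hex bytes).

MEM[0x19,0x02,0x1e,0x23] = 10 08 94 ae

D0: mem[0x02..0x03] <- [08 94]
D1: mem[0x1c..0x20] <- [10 ab ae 84 c7]
D2: mem[0x17..0x19] <- [e6 77 10]
D3: mem[0x1e..0x21] <- [94 a3 8c e2]
query mem[0x19]=0x10, mem[0x02]=0x08, mem[0x1e]=0x94, mem[0x23]=0xae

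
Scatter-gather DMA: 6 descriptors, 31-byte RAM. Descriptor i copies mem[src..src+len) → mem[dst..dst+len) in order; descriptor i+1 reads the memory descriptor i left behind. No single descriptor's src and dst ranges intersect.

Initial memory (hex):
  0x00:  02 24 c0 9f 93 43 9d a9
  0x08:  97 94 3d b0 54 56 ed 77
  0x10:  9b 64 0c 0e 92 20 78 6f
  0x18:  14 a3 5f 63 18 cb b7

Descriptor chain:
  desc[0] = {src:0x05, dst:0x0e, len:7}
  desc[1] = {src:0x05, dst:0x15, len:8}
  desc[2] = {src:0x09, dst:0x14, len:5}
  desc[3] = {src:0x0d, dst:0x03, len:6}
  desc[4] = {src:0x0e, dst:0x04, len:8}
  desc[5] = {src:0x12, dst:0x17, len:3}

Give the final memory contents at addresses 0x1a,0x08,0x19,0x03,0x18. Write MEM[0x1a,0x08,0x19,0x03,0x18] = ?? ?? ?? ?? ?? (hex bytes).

MEM[0x1a,0x08,0x19,0x03,0x18] = 3d 94 94 56 3d

#0 dst[0x0e+7] := {0x43,0x9d,0xa9,0x97,0x94,0x3d,0xb0}
#1 dst[0x15+8] := {0x43,0x9d,0xa9,0x97,0x94,0x3d,0xb0,0x54}
#2 dst[0x14+5] := {0x94,0x3d,0xb0,0x54,0x56}
#3 dst[0x03+6] := {0x56,0x43,0x9d,0xa9,0x97,0x94}
#4 dst[0x04+8] := {0x43,0x9d,0xa9,0x97,0x94,0x3d,0x94,0x3d}
#5 dst[0x17+3] := {0x94,0x3d,0x94}
query mem[0x1a]=0x3d, mem[0x08]=0x94, mem[0x19]=0x94, mem[0x03]=0x56, mem[0x18]=0x3d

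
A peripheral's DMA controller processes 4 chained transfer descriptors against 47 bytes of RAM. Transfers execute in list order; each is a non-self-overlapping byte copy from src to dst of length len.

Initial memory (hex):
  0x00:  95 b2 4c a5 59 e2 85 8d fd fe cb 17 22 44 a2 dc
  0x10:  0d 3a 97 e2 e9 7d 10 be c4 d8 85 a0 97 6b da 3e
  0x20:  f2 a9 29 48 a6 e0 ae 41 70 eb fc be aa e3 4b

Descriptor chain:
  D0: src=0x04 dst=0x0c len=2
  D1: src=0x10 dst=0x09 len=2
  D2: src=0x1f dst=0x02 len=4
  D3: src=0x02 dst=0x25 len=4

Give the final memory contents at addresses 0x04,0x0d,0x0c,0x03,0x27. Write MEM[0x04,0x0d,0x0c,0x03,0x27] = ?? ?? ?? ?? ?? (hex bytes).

MEM[0x04,0x0d,0x0c,0x03,0x27] = a9 e2 59 f2 a9

D0: mem[0x0c..0x0d] <- [59 e2]
D1: mem[0x09..0x0a] <- [0d 3a]
D2: mem[0x02..0x05] <- [3e f2 a9 29]
D3: mem[0x25..0x28] <- [3e f2 a9 29]
query mem[0x04]=0xa9, mem[0x0d]=0xe2, mem[0x0c]=0x59, mem[0x03]=0xf2, mem[0x27]=0xa9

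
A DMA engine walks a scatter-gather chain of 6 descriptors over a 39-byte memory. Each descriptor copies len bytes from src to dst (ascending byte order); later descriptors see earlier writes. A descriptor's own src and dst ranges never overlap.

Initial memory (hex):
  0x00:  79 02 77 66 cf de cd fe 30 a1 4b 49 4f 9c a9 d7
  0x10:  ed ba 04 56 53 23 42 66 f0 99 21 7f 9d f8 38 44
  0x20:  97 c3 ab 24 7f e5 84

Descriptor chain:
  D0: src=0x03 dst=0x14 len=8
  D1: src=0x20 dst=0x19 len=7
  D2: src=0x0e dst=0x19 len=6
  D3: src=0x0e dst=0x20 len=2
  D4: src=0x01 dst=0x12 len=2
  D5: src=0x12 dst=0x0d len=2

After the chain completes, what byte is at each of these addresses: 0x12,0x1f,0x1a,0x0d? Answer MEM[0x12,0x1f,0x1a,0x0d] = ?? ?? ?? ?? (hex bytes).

MEM[0x12,0x1f,0x1a,0x0d] = 02 84 d7 02

  after D0: wrote 8B at 0x14 = 66cfdecdfe30a14b
  after D1: wrote 7B at 0x19 = 97c3ab247fe584
  after D2: wrote 6B at 0x19 = a9d7edba0456
  after D3: wrote 2B at 0x20 = a9d7
  after D4: wrote 2B at 0x12 = 0277
  after D5: wrote 2B at 0x0d = 0277
query mem[0x12]=0x02, mem[0x1f]=0x84, mem[0x1a]=0xd7, mem[0x0d]=0x02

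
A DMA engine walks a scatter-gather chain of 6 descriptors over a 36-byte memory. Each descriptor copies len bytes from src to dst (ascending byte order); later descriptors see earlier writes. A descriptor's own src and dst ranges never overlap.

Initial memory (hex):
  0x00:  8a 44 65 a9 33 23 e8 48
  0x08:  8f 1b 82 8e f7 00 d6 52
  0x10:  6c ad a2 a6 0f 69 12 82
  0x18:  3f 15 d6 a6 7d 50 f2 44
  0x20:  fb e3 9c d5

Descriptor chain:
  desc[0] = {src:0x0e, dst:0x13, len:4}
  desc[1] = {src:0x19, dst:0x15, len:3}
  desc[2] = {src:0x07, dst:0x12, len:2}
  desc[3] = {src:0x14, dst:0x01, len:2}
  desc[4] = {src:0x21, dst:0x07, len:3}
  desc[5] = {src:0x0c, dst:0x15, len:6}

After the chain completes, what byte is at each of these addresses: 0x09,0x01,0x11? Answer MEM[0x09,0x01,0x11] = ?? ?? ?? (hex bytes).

MEM[0x09,0x01,0x11] = d5 52 ad

[0] 0x0e->0x13 len=4 : d6 52 6c ad
[1] 0x19->0x15 len=3 : 15 d6 a6
[2] 0x07->0x12 len=2 : 48 8f
[3] 0x14->0x01 len=2 : 52 15
[4] 0x21->0x07 len=3 : e3 9c d5
[5] 0x0c->0x15 len=6 : f7 00 d6 52 6c ad
query mem[0x09]=0xd5, mem[0x01]=0x52, mem[0x11]=0xad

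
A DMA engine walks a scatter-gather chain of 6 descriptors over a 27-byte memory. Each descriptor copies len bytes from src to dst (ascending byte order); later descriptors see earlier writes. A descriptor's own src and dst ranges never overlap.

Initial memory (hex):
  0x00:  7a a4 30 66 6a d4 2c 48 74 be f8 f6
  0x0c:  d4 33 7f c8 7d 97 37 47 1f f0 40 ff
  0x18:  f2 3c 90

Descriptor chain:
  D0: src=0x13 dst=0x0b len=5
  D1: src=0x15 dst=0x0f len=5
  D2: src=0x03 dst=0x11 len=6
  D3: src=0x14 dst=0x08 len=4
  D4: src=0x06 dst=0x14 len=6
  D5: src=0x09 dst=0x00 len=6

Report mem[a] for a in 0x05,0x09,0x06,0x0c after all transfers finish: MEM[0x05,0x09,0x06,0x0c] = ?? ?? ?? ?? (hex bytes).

[0] 0x13->0x0b len=5 : 47 1f f0 40 ff
[1] 0x15->0x0f len=5 : f0 40 ff f2 3c
[2] 0x03->0x11 len=6 : 66 6a d4 2c 48 74
[3] 0x14->0x08 len=4 : 2c 48 74 ff
[4] 0x06->0x14 len=6 : 2c 48 2c 48 74 ff
[5] 0x09->0x00 len=6 : 48 74 ff 1f f0 40
query mem[0x05]=0x40, mem[0x09]=0x48, mem[0x06]=0x2c, mem[0x0c]=0x1f

MEM[0x05,0x09,0x06,0x0c] = 40 48 2c 1f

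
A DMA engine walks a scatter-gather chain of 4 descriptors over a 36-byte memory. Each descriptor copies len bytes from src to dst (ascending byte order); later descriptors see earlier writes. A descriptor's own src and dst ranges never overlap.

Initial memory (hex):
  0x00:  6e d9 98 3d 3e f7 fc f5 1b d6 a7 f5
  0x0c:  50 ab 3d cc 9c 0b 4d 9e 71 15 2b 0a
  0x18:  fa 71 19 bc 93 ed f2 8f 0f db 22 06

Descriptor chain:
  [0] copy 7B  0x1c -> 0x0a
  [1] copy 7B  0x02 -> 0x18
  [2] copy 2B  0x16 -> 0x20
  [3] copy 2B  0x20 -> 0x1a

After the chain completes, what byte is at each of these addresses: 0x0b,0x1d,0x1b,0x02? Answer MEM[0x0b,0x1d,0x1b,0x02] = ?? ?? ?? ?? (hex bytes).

D0: mem[0x0a..0x10] <- [93 ed f2 8f 0f db 22]
D1: mem[0x18..0x1e] <- [98 3d 3e f7 fc f5 1b]
D2: mem[0x20..0x21] <- [2b 0a]
D3: mem[0x1a..0x1b] <- [2b 0a]
query mem[0x0b]=0xed, mem[0x1d]=0xf5, mem[0x1b]=0x0a, mem[0x02]=0x98

MEM[0x0b,0x1d,0x1b,0x02] = ed f5 0a 98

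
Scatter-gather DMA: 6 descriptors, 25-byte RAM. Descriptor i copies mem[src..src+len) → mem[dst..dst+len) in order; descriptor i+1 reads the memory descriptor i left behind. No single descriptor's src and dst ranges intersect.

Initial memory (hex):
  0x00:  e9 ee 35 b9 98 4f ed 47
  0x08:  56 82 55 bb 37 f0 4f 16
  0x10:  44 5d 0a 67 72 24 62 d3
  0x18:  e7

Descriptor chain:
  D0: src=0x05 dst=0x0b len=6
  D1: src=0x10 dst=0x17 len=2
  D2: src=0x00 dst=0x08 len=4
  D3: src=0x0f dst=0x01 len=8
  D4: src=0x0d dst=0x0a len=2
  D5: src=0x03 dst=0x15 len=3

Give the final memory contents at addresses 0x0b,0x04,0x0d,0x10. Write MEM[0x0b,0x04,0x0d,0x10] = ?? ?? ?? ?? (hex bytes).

#0 dst[0x0b+6] := {0x4f,0xed,0x47,0x56,0x82,0x55}
#1 dst[0x17+2] := {0x55,0x5d}
#2 dst[0x08+4] := {0xe9,0xee,0x35,0xb9}
#3 dst[0x01+8] := {0x82,0x55,0x5d,0x0a,0x67,0x72,0x24,0x62}
#4 dst[0x0a+2] := {0x47,0x56}
#5 dst[0x15+3] := {0x5d,0x0a,0x67}
query mem[0x0b]=0x56, mem[0x04]=0x0a, mem[0x0d]=0x47, mem[0x10]=0x55

MEM[0x0b,0x04,0x0d,0x10] = 56 0a 47 55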